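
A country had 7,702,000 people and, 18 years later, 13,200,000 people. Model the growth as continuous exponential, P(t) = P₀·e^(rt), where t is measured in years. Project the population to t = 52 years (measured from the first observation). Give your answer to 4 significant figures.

r = ln(13200000/7702000) / 18 ≈ 0.02993 per year
P(52) = 7702000 · e^(0.02993·52) = 7702000 · 4.74149 ≈ 36518930.65

≈ 36,520,000 people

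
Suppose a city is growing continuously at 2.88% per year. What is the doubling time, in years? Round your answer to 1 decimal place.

doubling time ≈ 24.1 years

doubling time = ln(2) / |r| = 0.69315 / 0.0288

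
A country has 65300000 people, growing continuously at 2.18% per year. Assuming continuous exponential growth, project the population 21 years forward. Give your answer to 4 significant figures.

≈ 103,200,000 people

P(21) = 65300000 · e^(0.0218·21) = 65300000 · e^(0.4578)
= 65300000 · 1.58059 ≈ 103212713.29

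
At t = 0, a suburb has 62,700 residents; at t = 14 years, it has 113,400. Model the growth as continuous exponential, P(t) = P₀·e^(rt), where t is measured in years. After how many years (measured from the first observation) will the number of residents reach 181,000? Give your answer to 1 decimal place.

r = ln(113400/62700) / 14 ≈ 0.042326 per year
t = ln(181000/62700) / r = 1.06014 / 0.042326 ≈ 25.047

t ≈ 25.0 years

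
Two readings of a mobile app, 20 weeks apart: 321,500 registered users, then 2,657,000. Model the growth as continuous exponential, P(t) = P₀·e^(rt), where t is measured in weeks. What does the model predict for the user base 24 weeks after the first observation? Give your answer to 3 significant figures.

≈ 4,050,000 registered users

r = ln(2657000/321500) / 20 ≈ 0.105598 per week
P(24) = 321500 · e^(0.105598·24) = 321500 · 12.60819 ≈ 4053532.6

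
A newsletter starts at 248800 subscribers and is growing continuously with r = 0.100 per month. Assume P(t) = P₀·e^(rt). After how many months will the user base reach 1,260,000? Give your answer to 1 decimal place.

t ≈ 16.2 months

1260000 = 248800 · e^(0.1·t)
t = ln(1260000/248800) / 0.1 = ln(5.06431) / 0.1 = 1.62222 / 0.1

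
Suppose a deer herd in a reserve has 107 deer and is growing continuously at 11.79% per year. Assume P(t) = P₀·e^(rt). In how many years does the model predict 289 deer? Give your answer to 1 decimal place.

t ≈ 8.4 years

289 = 107 · e^(0.1179·t)
t = ln(289/107) / 0.1179 = ln(2.70093) / 0.1179 = 0.9936 / 0.1179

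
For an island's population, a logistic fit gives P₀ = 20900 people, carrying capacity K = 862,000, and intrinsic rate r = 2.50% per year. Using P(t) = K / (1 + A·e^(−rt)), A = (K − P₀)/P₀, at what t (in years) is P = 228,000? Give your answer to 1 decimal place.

t ≈ 106.9 years

A = (862000 − 20900)/20900 = 40.24402
228000 = 862000/(1 + 40.24402·e^(−0.025t)) → 1 + 40.24402·e^(−0.025t) = 3.7807
e^(−0.025t) = 0.069096 → t = ln(14.47261)/0.025 = 2.67226/0.025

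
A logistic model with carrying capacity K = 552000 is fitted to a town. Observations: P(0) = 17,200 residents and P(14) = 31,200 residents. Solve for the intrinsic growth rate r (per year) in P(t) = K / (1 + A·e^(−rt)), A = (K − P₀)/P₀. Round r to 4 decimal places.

A = (552000 − 17200)/17200 = 31.09302
31200 = 552000/(1 + 31.09302·e^(−r·14)) → e^(−14r) = (17.69231 − 1)/31.09302 = 0.536851
r = −ln(0.536851)/14 = 0.62204/14

r ≈ 0.0444 per year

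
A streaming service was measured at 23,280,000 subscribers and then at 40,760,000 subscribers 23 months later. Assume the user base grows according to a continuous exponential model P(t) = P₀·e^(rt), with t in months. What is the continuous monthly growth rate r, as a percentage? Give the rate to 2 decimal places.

r ≈ 2.44% per month

40760000 = 23280000 · e^(r·23)
e^(23r) = 40760000/23280000 = 1.75086
r = ln(1.75086) / 23 = 0.56011 / 23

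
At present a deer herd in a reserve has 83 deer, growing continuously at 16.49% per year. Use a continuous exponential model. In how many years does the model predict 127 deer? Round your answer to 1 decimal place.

127 = 83 · e^(0.1649·t)
t = ln(127/83) / 0.1649 = ln(1.53012) / 0.1649 = 0.42535 / 0.1649

t ≈ 2.6 years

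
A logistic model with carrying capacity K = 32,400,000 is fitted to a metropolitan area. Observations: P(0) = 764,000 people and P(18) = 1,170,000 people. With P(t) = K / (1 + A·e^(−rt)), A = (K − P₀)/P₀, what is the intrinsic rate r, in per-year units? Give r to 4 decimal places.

r ≈ 0.0244 per year

A = (32400000 − 764000)/764000 = 41.40838
1170000 = 32400000/(1 + 41.40838·e^(−r·18)) → e^(−18r) = (27.69231 − 1)/41.40838 = 0.644611
r = −ln(0.644611)/18 = 0.43911/18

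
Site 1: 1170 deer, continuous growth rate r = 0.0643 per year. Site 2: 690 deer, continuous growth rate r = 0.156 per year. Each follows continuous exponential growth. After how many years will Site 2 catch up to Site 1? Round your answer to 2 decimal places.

1170·e^(0.0643t) = 690·e^(0.156t)
1170/690 = e^((0.156 − 0.0643)t) → ln(1.69565) = 0.0917·t
t = 0.52807 / 0.0917

t ≈ 5.76 years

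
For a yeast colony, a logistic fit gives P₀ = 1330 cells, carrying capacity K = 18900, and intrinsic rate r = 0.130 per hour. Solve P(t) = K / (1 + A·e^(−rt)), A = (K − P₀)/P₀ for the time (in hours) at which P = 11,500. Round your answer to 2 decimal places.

A = (18900 − 1330)/1330 = 13.21053
11500 = 18900/(1 + 13.21053·e^(−0.13t)) → 1 + 13.21053·e^(−0.13t) = 1.64348
e^(−0.13t) = 0.04871 → t = ln(20.52987)/0.13 = 3.02188/0.13

t ≈ 23.25 hours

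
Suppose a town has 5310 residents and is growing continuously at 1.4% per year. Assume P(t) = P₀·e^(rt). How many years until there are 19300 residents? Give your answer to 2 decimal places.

t ≈ 92.18 years

19300 = 5310 · e^(0.014·t)
t = ln(19300/5310) / 0.014 = ln(3.63465) / 0.014 = 1.29051 / 0.014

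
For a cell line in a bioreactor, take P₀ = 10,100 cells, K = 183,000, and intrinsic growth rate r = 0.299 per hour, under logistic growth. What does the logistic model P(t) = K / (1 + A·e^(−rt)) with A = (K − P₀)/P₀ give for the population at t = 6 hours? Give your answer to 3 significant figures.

A = (183000 − 10100)/10100 = 17.11881
P(6) = 183000 / (1 + 17.11881·e^(−0.299·6)) = 183000 / (1 + 17.11881·0.166294)
= 183000 / 3.84675 ≈ 47572.63

≈ 47,600 cells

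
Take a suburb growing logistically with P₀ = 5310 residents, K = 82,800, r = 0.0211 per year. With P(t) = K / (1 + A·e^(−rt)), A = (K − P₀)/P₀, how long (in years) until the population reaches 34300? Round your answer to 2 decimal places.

t ≈ 110.62 years

A = (82800 − 5310)/5310 = 14.59322
34300 = 82800/(1 + 14.59322·e^(−0.0211t)) → 1 + 14.59322·e^(−0.0211t) = 2.41399
e^(−0.0211t) = 0.096894 → t = ln(10.32057)/0.0211 = 2.33414/0.0211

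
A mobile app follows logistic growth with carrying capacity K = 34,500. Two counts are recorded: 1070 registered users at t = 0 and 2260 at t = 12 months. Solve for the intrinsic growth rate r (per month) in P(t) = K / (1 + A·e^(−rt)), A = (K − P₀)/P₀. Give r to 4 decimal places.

r ≈ 0.0653 per month

A = (34500 − 1070)/1070 = 31.24299
2260 = 34500/(1 + 31.24299·e^(−r·12)) → e^(−12r) = (15.26549 − 1)/31.24299 = 0.456598
r = −ln(0.456598)/12 = 0.78395/12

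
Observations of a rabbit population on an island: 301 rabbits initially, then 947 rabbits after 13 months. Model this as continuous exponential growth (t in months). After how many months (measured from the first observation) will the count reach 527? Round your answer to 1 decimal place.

r = ln(947/301) / 13 ≈ 0.088168 per month
t = ln(527/301) / r = 0.56009 / 0.088168 ≈ 6.353

t ≈ 6.4 months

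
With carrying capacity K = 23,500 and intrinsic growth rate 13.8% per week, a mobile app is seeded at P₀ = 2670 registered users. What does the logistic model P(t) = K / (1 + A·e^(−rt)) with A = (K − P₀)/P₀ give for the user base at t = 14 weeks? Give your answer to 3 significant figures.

≈ 11,000 registered users

A = (23500 − 2670)/2670 = 7.8015
P(14) = 23500 / (1 + 7.8015·e^(−0.138·14)) = 23500 / (1 + 7.8015·0.144858)
= 23500 / 2.13011 ≈ 11032.29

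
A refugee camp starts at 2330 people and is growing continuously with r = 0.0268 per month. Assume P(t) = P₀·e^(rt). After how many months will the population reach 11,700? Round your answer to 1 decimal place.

11700 = 2330 · e^(0.0268·t)
t = ln(11700/2330) / 0.0268 = ln(5.02146) / 0.0268 = 1.61372 / 0.0268

t ≈ 60.2 months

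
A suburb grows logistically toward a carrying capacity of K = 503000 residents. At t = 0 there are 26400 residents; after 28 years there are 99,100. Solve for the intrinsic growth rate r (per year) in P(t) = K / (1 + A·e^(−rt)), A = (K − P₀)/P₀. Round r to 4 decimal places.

A = (503000 − 26400)/26400 = 18.05303
99100 = 503000/(1 + 18.05303·e^(−r·28)) → e^(−28r) = (5.07568 − 1)/18.05303 = 0.225762
r = −ln(0.225762)/28 = 1.48828/28

r ≈ 0.0532 per year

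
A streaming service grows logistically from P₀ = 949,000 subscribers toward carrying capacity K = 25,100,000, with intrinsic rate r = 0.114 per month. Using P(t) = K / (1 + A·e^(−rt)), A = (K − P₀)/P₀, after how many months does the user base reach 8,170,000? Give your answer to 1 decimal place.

A = (25100000 − 949000)/949000 = 25.44889
8170000 = 25100000/(1 + 25.44889·e^(−0.114t)) → 1 + 25.44889·e^(−0.114t) = 3.07222
e^(−0.114t) = 0.081427 → t = ln(12.28101)/0.114 = 2.50805/0.114

t ≈ 22.0 months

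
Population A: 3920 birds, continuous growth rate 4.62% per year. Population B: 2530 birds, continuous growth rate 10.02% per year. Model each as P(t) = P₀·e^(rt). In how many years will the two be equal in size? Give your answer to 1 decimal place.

t ≈ 8.1 years

3920·e^(0.0462t) = 2530·e^(0.1002t)
3920/2530 = e^((0.1002 − 0.0462)t) → ln(1.54941) = 0.054·t
t = 0.43787 / 0.054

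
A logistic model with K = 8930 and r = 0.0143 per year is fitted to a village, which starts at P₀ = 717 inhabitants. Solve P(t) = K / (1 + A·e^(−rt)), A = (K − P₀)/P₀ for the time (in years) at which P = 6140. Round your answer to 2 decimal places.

A = (8930 − 717)/717 = 11.45467
6140 = 8930/(1 + 11.45467·e^(−0.0143t)) → 1 + 11.45467·e^(−0.0143t) = 1.4544
e^(−0.0143t) = 0.039669 → t = ln(25.20849)/0.0143 = 3.22718/0.0143

t ≈ 225.68 years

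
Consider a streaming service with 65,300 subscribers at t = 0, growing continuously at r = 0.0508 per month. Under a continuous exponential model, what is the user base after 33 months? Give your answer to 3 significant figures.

≈ 349,000 subscribers

P(33) = 65300 · e^(0.0508·33) = 65300 · e^(1.6764)
= 65300 · 5.34627 ≈ 349111.74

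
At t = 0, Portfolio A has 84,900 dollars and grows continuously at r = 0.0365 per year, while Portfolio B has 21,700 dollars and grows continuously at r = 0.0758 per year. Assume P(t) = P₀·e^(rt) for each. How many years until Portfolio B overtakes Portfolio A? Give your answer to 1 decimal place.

t ≈ 34.7 years

84900·e^(0.0365t) = 21700·e^(0.0758t)
84900/21700 = e^((0.0758 − 0.0365)t) → ln(3.91244) = 0.0393·t
t = 1.36416 / 0.0393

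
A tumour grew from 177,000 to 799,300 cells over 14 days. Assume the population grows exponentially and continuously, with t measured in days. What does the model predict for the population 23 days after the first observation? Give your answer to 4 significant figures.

≈ 2,107,000 cells

r = ln(799300/177000) / 14 ≈ 0.107685 per day
P(23) = 177000 · e^(0.107685·23) = 177000 · 11.90251 ≈ 2106744.55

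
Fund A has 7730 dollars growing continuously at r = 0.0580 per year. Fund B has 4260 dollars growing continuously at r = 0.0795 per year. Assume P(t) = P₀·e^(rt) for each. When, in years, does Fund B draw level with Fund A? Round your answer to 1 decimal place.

7730·e^(0.058t) = 4260·e^(0.0795t)
7730/4260 = e^((0.0795 − 0.058)t) → ln(1.81455) = 0.0215·t
t = 0.59584 / 0.0215

t ≈ 27.7 years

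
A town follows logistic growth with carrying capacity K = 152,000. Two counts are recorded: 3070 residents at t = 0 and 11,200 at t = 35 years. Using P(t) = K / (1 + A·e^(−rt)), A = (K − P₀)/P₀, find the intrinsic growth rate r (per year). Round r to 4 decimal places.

r ≈ 0.0386 per year

A = (152000 − 3070)/3070 = 48.5114
11200 = 152000/(1 + 48.5114·e^(−r·35)) → e^(−35r) = (13.57143 − 1)/48.5114 = 0.259144
r = −ln(0.259144)/35 = 1.35037/35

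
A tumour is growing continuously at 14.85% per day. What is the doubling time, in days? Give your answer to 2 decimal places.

doubling time = ln(2) / |r| = 0.69315 / 0.1485

doubling time ≈ 4.67 days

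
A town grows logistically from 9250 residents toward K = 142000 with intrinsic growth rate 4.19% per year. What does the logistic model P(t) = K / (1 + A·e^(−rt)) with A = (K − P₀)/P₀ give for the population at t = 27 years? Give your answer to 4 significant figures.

A = (142000 − 9250)/9250 = 14.35135
P(27) = 142000 / (1 + 14.35135·e^(−0.0419·27)) = 142000 / (1 + 14.35135·0.322614)
= 142000 / 5.62994 ≈ 25222.29

≈ 25,220 residents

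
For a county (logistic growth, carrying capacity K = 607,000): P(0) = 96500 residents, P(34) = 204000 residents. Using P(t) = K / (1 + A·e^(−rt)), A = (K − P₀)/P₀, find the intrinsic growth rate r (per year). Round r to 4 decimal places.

A = (607000 − 96500)/96500 = 5.29016
204000 = 607000/(1 + 5.29016·e^(−r·34)) → e^(−34r) = (2.97549 − 1)/5.29016 = 0.373428
r = −ln(0.373428)/34 = 0.98503/34

r ≈ 0.0290 per year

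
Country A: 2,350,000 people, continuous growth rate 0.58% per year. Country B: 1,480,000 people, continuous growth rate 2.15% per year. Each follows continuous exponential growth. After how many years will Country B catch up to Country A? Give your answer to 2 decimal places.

t ≈ 29.45 years

2350000·e^(0.0058t) = 1480000·e^(0.0215t)
2350000/1480000 = e^((0.0215 − 0.0058)t) → ln(1.58784) = 0.0157·t
t = 0.46237 / 0.0157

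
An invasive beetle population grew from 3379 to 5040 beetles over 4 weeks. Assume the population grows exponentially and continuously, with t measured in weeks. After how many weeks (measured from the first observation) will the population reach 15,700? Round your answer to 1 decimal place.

r = ln(5040/3379) / 4 ≈ 0.099957 per week
t = ln(15700/3379) / r = 1.53608 / 0.099957 ≈ 15.367

t ≈ 15.4 weeks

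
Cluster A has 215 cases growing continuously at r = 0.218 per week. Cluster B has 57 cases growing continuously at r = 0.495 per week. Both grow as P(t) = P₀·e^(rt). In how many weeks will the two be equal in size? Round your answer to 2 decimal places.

215·e^(0.218t) = 57·e^(0.495t)
215/57 = e^((0.495 − 0.218)t) → ln(3.77193) = 0.277·t
t = 1.32759 / 0.277

t ≈ 4.79 weeks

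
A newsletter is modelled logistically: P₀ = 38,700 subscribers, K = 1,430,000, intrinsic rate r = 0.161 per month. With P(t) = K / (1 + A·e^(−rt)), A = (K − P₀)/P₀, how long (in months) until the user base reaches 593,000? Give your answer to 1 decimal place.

A = (1430000 − 38700)/38700 = 35.9509
593000 = 1430000/(1 + 35.9509·e^(−0.161t)) → 1 + 35.9509·e^(−0.161t) = 2.41147
e^(−0.161t) = 0.039261 → t = ln(25.47059)/0.161 = 3.23752/0.161

t ≈ 20.1 months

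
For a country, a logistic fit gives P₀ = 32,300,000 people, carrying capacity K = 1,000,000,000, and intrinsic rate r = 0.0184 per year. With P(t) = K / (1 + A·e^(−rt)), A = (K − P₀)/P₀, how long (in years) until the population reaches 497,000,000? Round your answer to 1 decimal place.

A = (1000000000 − 32300000)/32300000 = 29.95975
497000000 = 1000000000/(1 + 29.95975·e^(−0.0184t)) → 1 + 29.95975·e^(−0.0184t) = 2.01207
e^(−0.0184t) = 0.033781 → t = ln(29.60238)/0.0184 = 3.38785/0.0184

t ≈ 184.1 years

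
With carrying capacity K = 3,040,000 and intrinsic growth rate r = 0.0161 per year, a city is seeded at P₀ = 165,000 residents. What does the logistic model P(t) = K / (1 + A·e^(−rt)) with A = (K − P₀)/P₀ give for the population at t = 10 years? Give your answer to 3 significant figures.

A = (3040000 − 165000)/165000 = 17.42424
P(10) = 3040000 / (1 + 17.42424·e^(−0.0161·10)) = 3040000 / (1 + 17.42424·0.851292)
= 3040000 / 15.83312 ≈ 192002.59

≈ 192,000 residents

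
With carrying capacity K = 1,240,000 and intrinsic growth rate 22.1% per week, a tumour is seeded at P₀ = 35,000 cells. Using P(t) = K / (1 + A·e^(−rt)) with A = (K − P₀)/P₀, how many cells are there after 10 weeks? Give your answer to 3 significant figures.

≈ 260,000 cells

A = (1240000 − 35000)/35000 = 34.42857
P(10) = 1240000 / (1 + 34.42857·e^(−0.221·10)) = 1240000 / (1 + 34.42857·0.109701)
= 1240000 / 4.77684 ≈ 259586.02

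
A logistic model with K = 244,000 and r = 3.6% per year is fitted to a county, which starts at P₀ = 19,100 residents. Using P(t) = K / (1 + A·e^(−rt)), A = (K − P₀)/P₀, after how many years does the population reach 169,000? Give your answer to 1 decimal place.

A = (244000 − 19100)/19100 = 11.77487
169000 = 244000/(1 + 11.77487·e^(−0.036t)) → 1 + 11.77487·e^(−0.036t) = 1.44379
e^(−0.036t) = 0.037689 → t = ln(26.53271)/0.036 = 3.27838/0.036

t ≈ 91.1 years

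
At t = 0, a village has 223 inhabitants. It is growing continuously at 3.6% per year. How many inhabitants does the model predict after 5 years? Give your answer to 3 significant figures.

P(5) = 223 · e^(0.036·5) = 223 · e^(0.18)
= 223 · 1.19722 ≈ 266.98

≈ 267 inhabitants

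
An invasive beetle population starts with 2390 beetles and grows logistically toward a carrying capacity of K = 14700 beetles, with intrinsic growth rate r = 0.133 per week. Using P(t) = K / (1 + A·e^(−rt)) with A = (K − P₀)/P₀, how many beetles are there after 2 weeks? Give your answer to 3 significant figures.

≈ 2,970 beetles

A = (14700 − 2390)/2390 = 5.15063
P(2) = 14700 / (1 + 5.15063·e^(−0.133·2)) = 14700 / (1 + 5.15063·0.766439)
= 14700 / 4.94764 ≈ 2971.11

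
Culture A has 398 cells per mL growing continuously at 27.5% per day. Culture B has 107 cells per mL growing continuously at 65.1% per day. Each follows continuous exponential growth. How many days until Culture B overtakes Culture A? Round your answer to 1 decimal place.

t ≈ 3.5 days

398·e^(0.275t) = 107·e^(0.651t)
398/107 = e^((0.651 − 0.275)t) → ln(3.71963) = 0.376·t
t = 1.31362 / 0.376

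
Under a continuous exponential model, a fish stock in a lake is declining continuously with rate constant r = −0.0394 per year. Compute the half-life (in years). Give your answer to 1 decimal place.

half-life ≈ 17.6 years

half-life = ln(2) / |r| = 0.69315 / 0.0394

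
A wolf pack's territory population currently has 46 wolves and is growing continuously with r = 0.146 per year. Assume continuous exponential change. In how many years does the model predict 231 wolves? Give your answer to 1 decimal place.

t ≈ 11.1 years

231 = 46 · e^(0.146·t)
t = ln(231/46) / 0.146 = ln(5.02174) / 0.146 = 1.61378 / 0.146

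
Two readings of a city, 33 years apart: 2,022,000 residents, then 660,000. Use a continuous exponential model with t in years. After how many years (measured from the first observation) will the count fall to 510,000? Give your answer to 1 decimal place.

r = ln(660000/2022000) / 33 ≈ -0.033927 per year
t = ln(510000/2022000) / r = -1.37743 / -0.033927 ≈ 40.599

t ≈ 40.6 years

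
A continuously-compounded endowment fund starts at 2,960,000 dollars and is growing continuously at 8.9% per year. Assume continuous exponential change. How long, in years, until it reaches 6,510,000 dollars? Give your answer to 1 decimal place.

6510000 = 2960000 · e^(0.089·t)
t = ln(6510000/2960000) / 0.089 = ln(2.19932) / 0.089 = 0.78815 / 0.089

t ≈ 8.9 years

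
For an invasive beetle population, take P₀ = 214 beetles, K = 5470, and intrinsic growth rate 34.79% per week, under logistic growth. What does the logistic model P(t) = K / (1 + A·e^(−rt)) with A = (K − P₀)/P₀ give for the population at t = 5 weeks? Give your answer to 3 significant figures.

A = (5470 − 214)/214 = 24.56075
P(5) = 5470 / (1 + 24.56075·e^(−0.3479·5)) = 5470 / (1 + 24.56075·0.175608)
= 5470 / 5.31307 ≈ 1029.54

≈ 1,030 beetles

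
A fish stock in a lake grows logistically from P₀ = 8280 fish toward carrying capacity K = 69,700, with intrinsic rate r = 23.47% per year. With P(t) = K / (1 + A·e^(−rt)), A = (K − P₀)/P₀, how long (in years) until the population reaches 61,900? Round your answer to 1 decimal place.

t ≈ 17.4 years

A = (69700 − 8280)/8280 = 7.41787
61900 = 69700/(1 + 7.41787·e^(−0.2347t)) → 1 + 7.41787·e^(−0.2347t) = 1.12601
e^(−0.2347t) = 0.016987 → t = ln(58.86749)/0.2347 = 4.07529/0.2347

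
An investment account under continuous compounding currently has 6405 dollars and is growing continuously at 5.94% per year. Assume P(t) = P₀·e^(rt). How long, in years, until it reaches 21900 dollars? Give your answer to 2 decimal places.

t ≈ 20.70 years

21900 = 6405 · e^(0.0594·t)
t = ln(21900/6405) / 0.0594 = ln(3.4192) / 0.0594 = 1.22941 / 0.0594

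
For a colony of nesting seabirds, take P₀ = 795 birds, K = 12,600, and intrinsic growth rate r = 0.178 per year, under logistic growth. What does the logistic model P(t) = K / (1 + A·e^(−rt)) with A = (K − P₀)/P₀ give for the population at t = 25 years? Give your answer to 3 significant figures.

≈ 10,700 birds

A = (12600 − 795)/795 = 14.84906
P(25) = 12600 / (1 + 14.84906·e^(−0.178·25)) = 12600 / (1 + 14.84906·0.011679)
= 12600 / 1.17342 ≈ 10737.88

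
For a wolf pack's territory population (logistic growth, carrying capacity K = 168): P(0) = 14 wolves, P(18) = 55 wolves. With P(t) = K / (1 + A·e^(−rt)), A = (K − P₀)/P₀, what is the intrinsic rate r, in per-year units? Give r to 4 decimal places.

r ≈ 0.0932 per year

A = (168 − 14)/14 = 11
55 = 168/(1 + 11·e^(−r·18)) → e^(−18r) = (3.05455 − 1)/11 = 0.186777
r = −ln(0.186777)/18 = 1.67784/18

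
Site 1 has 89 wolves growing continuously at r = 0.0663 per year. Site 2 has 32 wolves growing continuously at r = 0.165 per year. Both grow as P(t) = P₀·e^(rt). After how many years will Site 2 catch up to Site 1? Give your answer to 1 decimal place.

t ≈ 10.4 years

89·e^(0.0663t) = 32·e^(0.165t)
89/32 = e^((0.165 − 0.0663)t) → ln(2.78125) = 0.0987·t
t = 1.0229 / 0.0987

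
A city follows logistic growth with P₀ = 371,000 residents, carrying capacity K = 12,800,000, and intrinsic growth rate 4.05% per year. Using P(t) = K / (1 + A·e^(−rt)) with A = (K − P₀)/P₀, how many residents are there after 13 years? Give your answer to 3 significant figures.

A = (12800000 − 371000)/371000 = 33.50135
P(13) = 12800000 / (1 + 33.50135·e^(−0.0405·13)) = 12800000 / (1 + 33.50135·0.590669)
= 12800000 / 20.7882 ≈ 615734

≈ 616,000 residents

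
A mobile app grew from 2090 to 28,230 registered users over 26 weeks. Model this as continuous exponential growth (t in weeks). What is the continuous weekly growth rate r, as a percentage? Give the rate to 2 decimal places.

r ≈ 10.01% per week

28230 = 2090 · e^(r·26)
e^(26r) = 28230/2090 = 13.50718
r = ln(13.50718) / 26 = 2.60322 / 26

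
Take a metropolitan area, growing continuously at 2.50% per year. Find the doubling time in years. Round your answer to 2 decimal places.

doubling time = ln(2) / |r| = 0.69315 / 0.025

doubling time ≈ 27.73 years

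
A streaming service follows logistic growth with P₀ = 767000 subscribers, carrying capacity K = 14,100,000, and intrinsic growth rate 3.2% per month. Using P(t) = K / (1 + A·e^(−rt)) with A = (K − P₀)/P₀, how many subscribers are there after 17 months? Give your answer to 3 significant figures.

A = (14100000 − 767000)/767000 = 17.38331
P(17) = 14100000 / (1 + 17.38331·e^(−0.032·17)) = 14100000 / (1 + 17.38331·0.580422)
= 14100000 / 11.08966 ≈ 1271455.24

≈ 1,270,000 subscribers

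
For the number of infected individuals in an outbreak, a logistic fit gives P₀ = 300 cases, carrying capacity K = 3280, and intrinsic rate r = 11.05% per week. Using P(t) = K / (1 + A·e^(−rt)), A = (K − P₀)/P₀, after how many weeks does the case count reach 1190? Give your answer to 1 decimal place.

A = (3280 − 300)/300 = 9.93333
1190 = 3280/(1 + 9.93333·e^(−0.1105t)) → 1 + 9.93333·e^(−0.1105t) = 2.7563
e^(−0.1105t) = 0.176809 → t = ln(5.65582)/0.1105 = 1.73269/0.1105

t ≈ 15.7 weeks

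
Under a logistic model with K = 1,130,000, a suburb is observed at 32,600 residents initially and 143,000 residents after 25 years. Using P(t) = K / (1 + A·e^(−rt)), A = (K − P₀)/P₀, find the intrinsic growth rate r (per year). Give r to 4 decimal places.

r ≈ 0.0634 per year

A = (1130000 − 32600)/32600 = 33.66258
143000 = 1130000/(1 + 33.66258·e^(−r·25)) → e^(−25r) = (7.9021 − 1)/33.66258 = 0.205038
r = −ln(0.205038)/25 = 1.58456/25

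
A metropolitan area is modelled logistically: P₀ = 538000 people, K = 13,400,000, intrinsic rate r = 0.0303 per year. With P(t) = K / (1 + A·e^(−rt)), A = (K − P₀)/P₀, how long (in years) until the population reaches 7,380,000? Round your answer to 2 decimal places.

A = (13400000 − 538000)/538000 = 23.90706
7380000 = 13400000/(1 + 23.90706·e^(−0.0303t)) → 1 + 23.90706·e^(−0.0303t) = 1.81572
e^(−0.0303t) = 0.03412 → t = ln(29.30799)/0.0303 = 3.37786/0.0303

t ≈ 111.48 years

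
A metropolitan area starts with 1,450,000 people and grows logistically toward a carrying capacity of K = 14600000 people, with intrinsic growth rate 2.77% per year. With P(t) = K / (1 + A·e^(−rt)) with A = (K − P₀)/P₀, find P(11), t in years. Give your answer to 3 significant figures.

≈ 1,900,000 people

A = (14600000 − 1450000)/1450000 = 9.06897
P(11) = 14600000 / (1 + 9.06897·e^(−0.0277·11)) = 14600000 / (1 + 9.06897·0.737345)
= 14600000 / 7.68695 ≈ 1899322.32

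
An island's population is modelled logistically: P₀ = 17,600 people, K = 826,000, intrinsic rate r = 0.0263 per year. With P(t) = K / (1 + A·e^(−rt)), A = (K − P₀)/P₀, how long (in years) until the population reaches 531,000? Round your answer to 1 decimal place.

t ≈ 167.9 years

A = (826000 − 17600)/17600 = 45.93182
531000 = 826000/(1 + 45.93182·e^(−0.0263t)) → 1 + 45.93182·e^(−0.0263t) = 1.55556
e^(−0.0263t) = 0.012095 → t = ln(82.67727)/0.0263 = 4.41494/0.0263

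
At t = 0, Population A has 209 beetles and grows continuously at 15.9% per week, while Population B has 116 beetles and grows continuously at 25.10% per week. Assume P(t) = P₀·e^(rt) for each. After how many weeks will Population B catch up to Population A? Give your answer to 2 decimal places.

209·e^(0.159t) = 116·e^(0.251t)
209/116 = e^((0.251 − 0.159)t) → ln(1.80172) = 0.092·t
t = 0.58874 / 0.092

t ≈ 6.40 weeks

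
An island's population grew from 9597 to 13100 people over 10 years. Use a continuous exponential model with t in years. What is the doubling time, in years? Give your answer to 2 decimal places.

doubling time ≈ 22.28 years

r = ln(13100/9597) / 10 = ln(1.36501) / 10 ≈ 0.031116 per year
doubling time = ln 2 / |r| = 0.69315 / 0.031116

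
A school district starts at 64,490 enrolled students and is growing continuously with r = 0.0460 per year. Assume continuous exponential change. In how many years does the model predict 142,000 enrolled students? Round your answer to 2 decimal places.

142000 = 64490 · e^(0.046·t)
t = ln(142000/64490) / 0.046 = ln(2.20189) / 0.046 = 0.78932 / 0.046

t ≈ 17.16 years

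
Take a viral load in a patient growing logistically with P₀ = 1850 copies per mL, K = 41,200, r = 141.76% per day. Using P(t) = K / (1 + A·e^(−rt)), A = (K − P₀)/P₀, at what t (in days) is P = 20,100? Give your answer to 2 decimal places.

A = (41200 − 1850)/1850 = 21.27027
20100 = 41200/(1 + 21.27027·e^(−1.4176t)) → 1 + 21.27027·e^(−1.4176t) = 2.04975
e^(−1.4176t) = 0.049353 → t = ln(20.2622)/1.4176 = 3.00876/1.4176

t ≈ 2.12 days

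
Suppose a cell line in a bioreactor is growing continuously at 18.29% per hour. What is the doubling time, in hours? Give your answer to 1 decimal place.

doubling time = ln(2) / |r| = 0.69315 / 0.1829

doubling time ≈ 3.8 hours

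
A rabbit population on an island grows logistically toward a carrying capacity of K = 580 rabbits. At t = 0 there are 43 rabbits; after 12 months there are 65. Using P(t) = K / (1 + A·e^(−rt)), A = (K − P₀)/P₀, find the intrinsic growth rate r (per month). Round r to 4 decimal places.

r ≈ 0.0379 per month

A = (580 − 43)/43 = 12.48837
65 = 580/(1 + 12.48837·e^(−r·12)) → e^(−12r) = (8.92308 − 1)/12.48837 = 0.634436
r = −ln(0.634436)/12 = 0.45502/12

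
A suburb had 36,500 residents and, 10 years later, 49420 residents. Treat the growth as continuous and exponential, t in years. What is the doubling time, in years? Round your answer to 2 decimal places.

doubling time ≈ 22.87 years

r = ln(49420/36500) / 10 = ln(1.35397) / 10 ≈ 0.030304 per year
doubling time = ln 2 / |r| = 0.69315 / 0.030304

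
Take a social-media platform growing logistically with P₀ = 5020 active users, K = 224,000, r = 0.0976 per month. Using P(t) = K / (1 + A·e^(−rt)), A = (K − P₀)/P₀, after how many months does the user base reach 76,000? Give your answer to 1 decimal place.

t ≈ 31.9 months

A = (224000 − 5020)/5020 = 43.62151
76000 = 224000/(1 + 43.62151·e^(−0.0976t)) → 1 + 43.62151·e^(−0.0976t) = 2.94737
e^(−0.0976t) = 0.044642 → t = ln(22.40024)/0.0976 = 3.10907/0.0976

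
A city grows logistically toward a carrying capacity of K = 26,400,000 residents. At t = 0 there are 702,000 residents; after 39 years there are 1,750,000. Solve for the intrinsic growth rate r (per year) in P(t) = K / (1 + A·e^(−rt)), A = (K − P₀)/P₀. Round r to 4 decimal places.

r ≈ 0.0245 per year

A = (26400000 − 702000)/702000 = 36.60684
1750000 = 26400000/(1 + 36.60684·e^(−r·39)) → e^(−39r) = (15.08571 − 1)/36.60684 = 0.384784
r = −ln(0.384784)/39 = 0.95507/39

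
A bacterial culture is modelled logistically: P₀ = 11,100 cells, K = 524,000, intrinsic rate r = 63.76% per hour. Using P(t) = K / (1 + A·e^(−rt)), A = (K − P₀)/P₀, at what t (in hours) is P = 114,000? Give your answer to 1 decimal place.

t ≈ 4.0 hours

A = (524000 − 11100)/11100 = 46.20721
114000 = 524000/(1 + 46.20721·e^(−0.6376t)) → 1 + 46.20721·e^(−0.6376t) = 4.59649
e^(−0.6376t) = 0.077834 → t = ln(12.84786)/0.6376 = 2.55318/0.6376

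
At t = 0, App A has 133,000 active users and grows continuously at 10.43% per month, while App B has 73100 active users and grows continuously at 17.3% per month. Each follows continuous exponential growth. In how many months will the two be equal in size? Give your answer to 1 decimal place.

t ≈ 8.7 months

133000·e^(0.1043t) = 73100·e^(0.173t)
133000/73100 = e^((0.173 − 0.1043)t) → ln(1.81943) = 0.0687·t
t = 0.59852 / 0.0687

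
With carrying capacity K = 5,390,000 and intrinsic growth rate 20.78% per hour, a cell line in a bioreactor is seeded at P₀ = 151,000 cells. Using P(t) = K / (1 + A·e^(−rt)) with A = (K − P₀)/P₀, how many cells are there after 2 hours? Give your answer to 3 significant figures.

A = (5390000 − 151000)/151000 = 34.69536
P(2) = 5390000 / (1 + 34.69536·e^(−0.2078·2)) = 5390000 / (1 + 34.69536·0.659944)
= 5390000 / 23.897 ≈ 225551.28

≈ 226,000 cells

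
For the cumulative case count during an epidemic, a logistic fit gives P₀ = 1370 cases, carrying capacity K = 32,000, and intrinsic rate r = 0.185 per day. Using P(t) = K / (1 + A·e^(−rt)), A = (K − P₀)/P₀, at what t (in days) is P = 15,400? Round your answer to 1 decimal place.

A = (32000 − 1370)/1370 = 22.35766
15400 = 32000/(1 + 22.35766·e^(−0.185t)) → 1 + 22.35766·e^(−0.185t) = 2.07792
e^(−0.185t) = 0.048213 → t = ln(20.74145)/0.185 = 3.03213/0.185

t ≈ 16.4 days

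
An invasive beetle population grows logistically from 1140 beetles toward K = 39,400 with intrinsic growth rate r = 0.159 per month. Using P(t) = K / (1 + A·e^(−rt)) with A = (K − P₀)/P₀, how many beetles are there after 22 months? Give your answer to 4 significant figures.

A = (39400 − 1140)/1140 = 33.5614
P(22) = 39400 / (1 + 33.5614·e^(−0.159·22)) = 39400 / (1 + 33.5614·0.030258)
= 39400 / 2.0155 ≈ 19548.54

≈ 19,550 beetles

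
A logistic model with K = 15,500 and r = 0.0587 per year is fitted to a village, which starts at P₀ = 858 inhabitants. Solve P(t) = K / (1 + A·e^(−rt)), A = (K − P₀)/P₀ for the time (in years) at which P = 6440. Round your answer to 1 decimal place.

A = (15500 − 858)/858 = 17.06527
6440 = 15500/(1 + 17.06527·e^(−0.0587t)) → 1 + 17.06527·e^(−0.0587t) = 2.40683
e^(−0.0587t) = 0.082438 → t = ln(12.13028)/0.0587 = 2.4957/0.0587

t ≈ 42.5 years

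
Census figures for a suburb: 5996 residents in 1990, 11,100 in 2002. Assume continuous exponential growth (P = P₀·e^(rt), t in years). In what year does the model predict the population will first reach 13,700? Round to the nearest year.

r = ln(11100/5996) / 12 = 0.61585/12 ≈ 0.051321 per year
t = ln(13700/5996) / r = 0.8263/0.051321 ≈ 16.1 years after 1990

year 2006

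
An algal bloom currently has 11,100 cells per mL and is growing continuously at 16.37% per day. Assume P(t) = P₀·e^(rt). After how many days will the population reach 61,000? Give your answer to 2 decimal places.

61000 = 11100 · e^(0.1637·t)
t = ln(61000/11100) / 0.1637 = ln(5.4955) / 0.1637 = 1.70393 / 0.1637

t ≈ 10.41 days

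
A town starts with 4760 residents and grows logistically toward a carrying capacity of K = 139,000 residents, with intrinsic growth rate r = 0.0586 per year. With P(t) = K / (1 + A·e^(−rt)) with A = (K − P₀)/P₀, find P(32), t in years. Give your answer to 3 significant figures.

≈ 26,100 residents

A = (139000 − 4760)/4760 = 28.20168
P(32) = 139000 / (1 + 28.20168·e^(−0.0586·32)) = 139000 / (1 + 28.20168·0.153324)
= 139000 / 5.324 ≈ 26108.18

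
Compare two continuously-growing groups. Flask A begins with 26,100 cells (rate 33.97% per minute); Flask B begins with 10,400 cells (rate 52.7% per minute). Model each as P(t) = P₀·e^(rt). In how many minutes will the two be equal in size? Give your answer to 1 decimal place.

26100·e^(0.3397t) = 10400·e^(0.527t)
26100/10400 = e^((0.527 − 0.3397)t) → ln(2.50962) = 0.1873·t
t = 0.92013 / 0.1873

t ≈ 4.9 minutes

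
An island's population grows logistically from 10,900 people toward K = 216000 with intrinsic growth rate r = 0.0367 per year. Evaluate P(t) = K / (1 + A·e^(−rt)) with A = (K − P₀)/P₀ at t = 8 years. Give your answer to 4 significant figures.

A = (216000 − 10900)/10900 = 18.81651
P(8) = 216000 / (1 + 18.81651·e^(−0.0367·8)) = 216000 / (1 + 18.81651·0.745575)
= 216000 / 15.02912 ≈ 14372.1

≈ 14,370 people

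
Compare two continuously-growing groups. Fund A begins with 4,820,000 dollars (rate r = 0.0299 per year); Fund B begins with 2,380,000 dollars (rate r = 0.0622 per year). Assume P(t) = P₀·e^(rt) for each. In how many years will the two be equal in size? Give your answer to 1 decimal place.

4820000·e^(0.0299t) = 2380000·e^(0.0622t)
4820000/2380000 = e^((0.0622 − 0.0299)t) → ln(2.02521) = 0.0323·t
t = 0.70567 / 0.0323

t ≈ 21.8 years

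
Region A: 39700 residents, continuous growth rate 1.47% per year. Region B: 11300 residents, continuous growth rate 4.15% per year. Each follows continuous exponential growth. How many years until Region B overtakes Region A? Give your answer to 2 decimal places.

t ≈ 46.89 years

39700·e^(0.0147t) = 11300·e^(0.0415t)
39700/11300 = e^((0.0415 − 0.0147)t) → ln(3.51327) = 0.0268·t
t = 1.25655 / 0.0268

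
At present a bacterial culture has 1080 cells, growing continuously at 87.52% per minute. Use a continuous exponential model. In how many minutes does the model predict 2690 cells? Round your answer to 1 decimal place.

2690 = 1080 · e^(0.8752·t)
t = ln(2690/1080) / 0.8752 = ln(2.49074) / 0.8752 = 0.91258 / 0.8752

t ≈ 1.0 minutes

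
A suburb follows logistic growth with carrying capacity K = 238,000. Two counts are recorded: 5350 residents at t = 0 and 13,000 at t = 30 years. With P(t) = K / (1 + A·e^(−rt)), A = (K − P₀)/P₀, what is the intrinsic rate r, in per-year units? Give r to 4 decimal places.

r ≈ 0.0307 per year

A = (238000 − 5350)/5350 = 43.48598
13000 = 238000/(1 + 43.48598·e^(−r·30)) → e^(−30r) = (18.30769 − 1)/43.48598 = 0.398006
r = −ln(0.398006)/30 = 0.92129/30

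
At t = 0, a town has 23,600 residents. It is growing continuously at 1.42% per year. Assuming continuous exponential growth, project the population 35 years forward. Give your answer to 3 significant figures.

≈ 38,800 residents

P(35) = 23600 · e^(0.0142·35) = 23600 · e^(0.497)
= 23600 · 1.64378 ≈ 38793.27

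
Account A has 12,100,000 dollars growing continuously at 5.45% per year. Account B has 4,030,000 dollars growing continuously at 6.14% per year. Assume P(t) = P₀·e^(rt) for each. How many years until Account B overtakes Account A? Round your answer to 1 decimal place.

12100000·e^(0.0545t) = 4030000·e^(0.0614t)
12100000/4030000 = e^((0.0614 − 0.0545)t) → ln(3.00248) = 0.0069·t
t = 1.09944 / 0.0069

t ≈ 159.3 years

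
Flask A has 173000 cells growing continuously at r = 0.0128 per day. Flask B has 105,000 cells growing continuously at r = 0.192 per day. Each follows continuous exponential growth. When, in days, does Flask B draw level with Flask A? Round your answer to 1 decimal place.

173000·e^(0.0128t) = 105000·e^(0.192t)
173000/105000 = e^((0.192 − 0.0128)t) → ln(1.64762) = 0.1792·t
t = 0.49933 / 0.1792

t ≈ 2.8 days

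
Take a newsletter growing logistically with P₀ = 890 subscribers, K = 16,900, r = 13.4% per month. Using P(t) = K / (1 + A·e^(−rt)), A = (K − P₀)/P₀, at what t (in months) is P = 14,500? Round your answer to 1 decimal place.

A = (16900 − 890)/890 = 17.98876
14500 = 16900/(1 + 17.98876·e^(−0.134t)) → 1 + 17.98876·e^(−0.134t) = 1.16552
e^(−0.134t) = 0.009201 → t = ln(108.68212)/0.134 = 4.68843/0.134

t ≈ 35.0 months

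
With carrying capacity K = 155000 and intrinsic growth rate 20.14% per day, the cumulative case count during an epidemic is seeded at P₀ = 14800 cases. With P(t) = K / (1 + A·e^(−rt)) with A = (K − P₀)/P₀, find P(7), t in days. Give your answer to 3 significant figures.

≈ 46,800 cases

A = (155000 − 14800)/14800 = 9.47297
P(7) = 155000 / (1 + 9.47297·e^(−0.2014·7)) = 155000 / (1 + 9.47297·0.244192)
= 155000 / 3.31323 ≈ 46782.21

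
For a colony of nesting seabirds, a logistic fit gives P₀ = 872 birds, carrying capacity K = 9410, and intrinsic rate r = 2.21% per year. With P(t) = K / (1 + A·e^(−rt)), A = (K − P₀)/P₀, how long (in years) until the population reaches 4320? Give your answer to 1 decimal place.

t ≈ 95.8 years

A = (9410 − 872)/872 = 9.79128
4320 = 9410/(1 + 9.79128·e^(−0.0221t)) → 1 + 9.79128·e^(−0.0221t) = 2.17824
e^(−0.0221t) = 0.120336 → t = ln(8.31009)/0.0221 = 2.11747/0.0221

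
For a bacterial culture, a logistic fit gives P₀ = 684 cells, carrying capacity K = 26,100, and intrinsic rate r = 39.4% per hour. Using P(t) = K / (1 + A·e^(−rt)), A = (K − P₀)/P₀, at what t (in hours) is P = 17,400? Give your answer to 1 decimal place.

t ≈ 10.9 hours

A = (26100 − 684)/684 = 37.15789
17400 = 26100/(1 + 37.15789·e^(−0.394t)) → 1 + 37.15789·e^(−0.394t) = 1.5
e^(−0.394t) = 0.013456 → t = ln(74.31579)/0.394 = 4.30832/0.394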